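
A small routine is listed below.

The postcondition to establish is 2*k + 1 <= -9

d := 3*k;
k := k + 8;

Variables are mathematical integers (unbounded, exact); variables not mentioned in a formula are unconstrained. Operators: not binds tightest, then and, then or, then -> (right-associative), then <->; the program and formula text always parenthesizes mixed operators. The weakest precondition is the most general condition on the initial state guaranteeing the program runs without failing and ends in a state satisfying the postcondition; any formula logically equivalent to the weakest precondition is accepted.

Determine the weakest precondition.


Working backward. After the program, the postcondition 2*k + 1 <= -9 must hold; in canonical form it is 2*k <= -10.
Before k := k + 8: 2*k <= -26
Before d := 3*k: 2*k <= -26
Answer: WP = 2*k <= -26


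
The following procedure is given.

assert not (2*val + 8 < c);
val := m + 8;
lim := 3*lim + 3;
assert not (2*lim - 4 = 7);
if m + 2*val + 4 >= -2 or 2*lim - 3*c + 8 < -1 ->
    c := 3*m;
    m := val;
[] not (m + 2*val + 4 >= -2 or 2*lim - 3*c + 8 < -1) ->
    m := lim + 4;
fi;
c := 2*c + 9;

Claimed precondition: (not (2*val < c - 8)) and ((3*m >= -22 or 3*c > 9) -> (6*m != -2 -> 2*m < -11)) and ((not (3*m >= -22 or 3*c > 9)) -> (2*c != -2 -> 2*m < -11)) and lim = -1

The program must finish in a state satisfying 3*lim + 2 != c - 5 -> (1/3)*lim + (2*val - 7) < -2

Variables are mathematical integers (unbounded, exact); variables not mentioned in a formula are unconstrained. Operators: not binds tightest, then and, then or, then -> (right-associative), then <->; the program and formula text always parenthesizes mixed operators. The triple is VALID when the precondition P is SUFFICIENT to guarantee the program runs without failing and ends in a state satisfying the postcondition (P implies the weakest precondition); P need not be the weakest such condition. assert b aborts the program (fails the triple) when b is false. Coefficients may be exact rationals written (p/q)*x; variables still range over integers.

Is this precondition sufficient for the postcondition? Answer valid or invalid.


Working backward. After the program, the postcondition 3*lim + 2 != c - 5 -> (1/3)*lim + (2*val - 7) < -2 must hold; in canonical form it is 3*lim != c - 7 -> (1/3)*lim + 2*val < 5.
Before c := 2*c + 9: 3*lim != 2*c + 2 -> (1/3)*lim + 2*val < 5
Then branch requires 3*lim != 6*m + 2 -> (1/3)*lim + 2*val < 5; else branch requires 3*lim != 2*c + 2 -> (1/3)*lim + 2*val < 5.
Before the if: ((m + 2*val >= -6 or 2*lim < 3*c - 9) -> (3*lim != 6*m + 2 -> (1/3)*lim + 2*val < 5)) and ((not (m + 2*val >= -6 or 2*lim < 3*c - 9)) -> (3*lim != 2*c + 2 -> (1/3)*lim + 2*val < 5))
Before assert not (2*lim - 4 = 7): (not (2*lim = 11)) and ((m + 2*val >= -6 or 2*lim < 3*c - 9) -> (3*lim != 6*m + 2 -> (1/3)*lim + 2*val < 5)) and ((not (m + 2*val >= -6 or 2*lim < 3*c - 9)) -> (3*lim != 2*c + 2 -> (1/3)*lim + 2*val < 5))
Before lim := 3*lim + 3: (not (6*lim = 5)) and ((m + 2*val >= -6 or 6*lim < 3*c - 15) -> (9*lim != 6*m - 7 -> lim + 2*val < 4)) and ((not (m + 2*val >= -6 or 6*lim < 3*c - 15)) -> (9*lim != 2*c - 7 -> lim + 2*val < 4))
Before val := m + 8: (not (6*lim = 5)) and ((3*m >= -22 or 6*lim < 3*c - 15) -> (9*lim != 6*m - 7 -> lim + 2*m < -12)) and ((not (3*m >= -22 or 6*lim < 3*c - 15)) -> (9*lim != 2*c - 7 -> lim + 2*m < -12))
Before assert not (2*val + 8 < c): (not (2*val < c - 8)) and (not (6*lim = 5)) and ((3*m >= -22 or 6*lim < 3*c - 15) -> (9*lim != 6*m - 7 -> lim + 2*m < -12)) and ((not (3*m >= -22 or 6*lim < 3*c - 15)) -> (9*lim != 2*c - 7 -> lim + 2*m < -12))
The weakest precondition is (not (2*val < c - 8)) and (not (6*lim = 5)) and ((3*m >= -22 or 6*lim < 3*c - 15) -> (9*lim != 6*m - 7 -> lim + 2*m < -12)) and ((not (3*m >= -22 or 6*lim < 3*c - 15)) -> (9*lim != 2*c - 7 -> lim + 2*m < -12)).
Check whether (not (2*val < c - 8)) and ((3*m >= -22 or 3*c > 9) -> (6*m != -2 -> 2*m < -11)) and ((not (3*m >= -22 or 3*c > 9)) -> (2*c != -2 -> 2*m < -11)) and lim = -1 implies it.
Every state satisfying the precondition satisfies the weakest precondition: the implication holds.
Answer: valid


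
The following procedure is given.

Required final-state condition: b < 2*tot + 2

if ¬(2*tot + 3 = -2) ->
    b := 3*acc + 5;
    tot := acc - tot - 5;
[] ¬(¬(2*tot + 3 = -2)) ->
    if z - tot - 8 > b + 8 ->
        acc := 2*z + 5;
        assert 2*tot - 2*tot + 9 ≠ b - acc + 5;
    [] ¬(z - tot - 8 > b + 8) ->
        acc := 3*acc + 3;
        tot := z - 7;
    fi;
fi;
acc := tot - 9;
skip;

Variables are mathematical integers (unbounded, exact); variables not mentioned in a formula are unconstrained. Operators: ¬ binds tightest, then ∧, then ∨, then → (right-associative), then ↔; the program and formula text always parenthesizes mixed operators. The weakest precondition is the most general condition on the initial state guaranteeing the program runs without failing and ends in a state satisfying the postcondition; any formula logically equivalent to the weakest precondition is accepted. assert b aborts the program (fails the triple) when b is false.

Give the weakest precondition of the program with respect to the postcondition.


Working backward. After the program, b < 2*tot + 2 must hold.
Before skip: b < 2*tot + 2
Before acc := tot - 9: b < 2*tot + 2
Then branch requires acc + 2*tot < -13; else branch requires (z > b + tot + 16 → (2*z ≠ b - 9 ∧ b < 2*tot + 2)) ∧ ((¬(z > b + tot + 16)) → b < 2*z - 12).
Before the if: ((¬(2*tot = -5)) → acc + 2*tot < -13) ∧ (2*tot = -5 → ((z > b + tot + 16 → (2*z ≠ b - 9 ∧ b < 2*tot + 2)) ∧ ((¬(z > b + tot + 16)) → b < 2*z - 12)))
Answer: WP = ((¬(2*tot = -5)) → acc + 2*tot < -13) ∧ (2*tot = -5 → ((z > b + tot + 16 → (2*z ≠ b - 9 ∧ b < 2*tot + 2)) ∧ ((¬(z > b + tot + 16)) → b < 2*z - 12)))


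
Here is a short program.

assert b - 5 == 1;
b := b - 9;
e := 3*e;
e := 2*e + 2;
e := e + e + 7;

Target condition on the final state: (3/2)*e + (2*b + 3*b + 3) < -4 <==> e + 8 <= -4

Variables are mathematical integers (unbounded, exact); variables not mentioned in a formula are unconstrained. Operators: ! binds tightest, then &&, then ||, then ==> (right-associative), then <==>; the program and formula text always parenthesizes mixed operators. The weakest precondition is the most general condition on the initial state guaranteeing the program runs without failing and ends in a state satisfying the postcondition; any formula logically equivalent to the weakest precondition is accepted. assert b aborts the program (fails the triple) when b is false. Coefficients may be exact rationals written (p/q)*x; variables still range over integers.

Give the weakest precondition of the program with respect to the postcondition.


Working backward. After the program, the postcondition (3/2)*e + (2*b + 3*b + 3) < -4 <==> e + 8 <= -4 must hold; in canonical form it is 5*b + (3/2)*e < -7 <==> e <= -12.
Before e := e + e + 7: 5*b + 3*e < -35/2 <==> 2*e <= -19
Before e := 2*e + 2: 5*b + 6*e < -47/2 <==> 4*e <= -23
Before e := 3*e: 5*b + 18*e < -47/2 <==> 12*e <= -23
Before b := b - 9: 5*b + 18*e < 43/2 <==> 12*e <= -23
Before assert b - 5 == 1: b == 6 && (5*b + 18*e < 43/2 <==> 12*e <= -23)
Answer: WP = b == 6 && (5*b + 18*e < 43/2 <==> 12*e <= -23)


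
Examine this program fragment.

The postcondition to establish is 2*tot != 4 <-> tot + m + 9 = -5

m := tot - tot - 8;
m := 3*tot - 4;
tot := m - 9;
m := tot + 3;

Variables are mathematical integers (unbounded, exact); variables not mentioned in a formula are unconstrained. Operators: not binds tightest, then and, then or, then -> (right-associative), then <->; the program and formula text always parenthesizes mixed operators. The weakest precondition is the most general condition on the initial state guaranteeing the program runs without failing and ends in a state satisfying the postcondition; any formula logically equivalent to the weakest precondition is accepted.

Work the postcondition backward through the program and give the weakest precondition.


Working backward. After the program, the postcondition 2*tot != 4 <-> tot + m + 9 = -5 must hold; in canonical form it is 2*tot != 4 <-> m + tot = -14.
Before m := tot + 3: 2*tot != 4 <-> 2*tot = -17
Before tot := m - 9: 2*m != 22 <-> 2*m = 1
Before m := 3*tot - 4: 6*tot != 30 <-> 6*tot = 9
Before m := tot - tot - 8: 6*tot != 30 <-> 6*tot = 9
Answer: WP = 6*tot != 30 <-> 6*tot = 9


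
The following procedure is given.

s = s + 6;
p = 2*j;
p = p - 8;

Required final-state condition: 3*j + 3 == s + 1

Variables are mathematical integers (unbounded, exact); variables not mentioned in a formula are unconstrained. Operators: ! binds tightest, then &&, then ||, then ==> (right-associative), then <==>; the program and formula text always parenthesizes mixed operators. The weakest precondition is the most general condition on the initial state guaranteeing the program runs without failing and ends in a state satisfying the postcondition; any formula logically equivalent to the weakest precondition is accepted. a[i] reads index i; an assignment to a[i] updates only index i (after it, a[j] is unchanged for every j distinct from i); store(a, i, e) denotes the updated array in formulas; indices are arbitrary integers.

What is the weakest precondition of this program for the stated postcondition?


Working backward. After the program, the postcondition 3*j + 3 == s + 1 must hold; in canonical form it is 3*j == s - 2.
Before p := p - 8: 3*j == s - 2
Before p := 2*j: 3*j == s - 2
Before s := s + 6: 3*j == s + 4
Answer: WP = 3*j == s + 4


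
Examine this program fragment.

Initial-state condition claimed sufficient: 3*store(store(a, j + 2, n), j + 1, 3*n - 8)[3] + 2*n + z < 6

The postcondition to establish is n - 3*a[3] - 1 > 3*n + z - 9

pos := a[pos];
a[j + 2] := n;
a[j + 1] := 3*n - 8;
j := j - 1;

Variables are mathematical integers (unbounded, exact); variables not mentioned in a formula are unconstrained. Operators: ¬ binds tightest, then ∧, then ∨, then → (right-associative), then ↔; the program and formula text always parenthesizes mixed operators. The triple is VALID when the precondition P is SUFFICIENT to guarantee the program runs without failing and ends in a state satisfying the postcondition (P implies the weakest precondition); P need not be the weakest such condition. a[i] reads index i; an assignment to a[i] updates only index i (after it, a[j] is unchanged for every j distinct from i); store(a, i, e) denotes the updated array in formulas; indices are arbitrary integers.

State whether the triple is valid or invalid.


Working backward. After the program, the postcondition n - 3*a[3] - 1 > 3*n + z - 9 must hold; in canonical form it is 3*a[3] + 2*n + z < 8.
Before j := j - 1: 3*a[3] + 2*n + z < 8
Before a[j + 1] := 3*n - 8: 3*store(a, j + 1, 3*n - 8)[3] + 2*n + z < 8
Before a[j + 2] := n: 3*store(store(a, j + 2, n), j + 1, 3*n - 8)[3] + 2*n + z < 8
Before pos := a[pos]: 3*store(store(a, j + 2, n), j + 1, 3*n - 8)[3] + 2*n + z < 8
The weakest precondition is 3*store(store(a, j + 2, n), j + 1, 3*n - 8)[3] + 2*n + z < 8.
Check whether 3*store(store(a, j + 2, n), j + 1, 3*n - 8)[3] + 2*n + z < 6 implies it.
Every state satisfying the precondition satisfies the weakest precondition: the implication holds.
Answer: valid


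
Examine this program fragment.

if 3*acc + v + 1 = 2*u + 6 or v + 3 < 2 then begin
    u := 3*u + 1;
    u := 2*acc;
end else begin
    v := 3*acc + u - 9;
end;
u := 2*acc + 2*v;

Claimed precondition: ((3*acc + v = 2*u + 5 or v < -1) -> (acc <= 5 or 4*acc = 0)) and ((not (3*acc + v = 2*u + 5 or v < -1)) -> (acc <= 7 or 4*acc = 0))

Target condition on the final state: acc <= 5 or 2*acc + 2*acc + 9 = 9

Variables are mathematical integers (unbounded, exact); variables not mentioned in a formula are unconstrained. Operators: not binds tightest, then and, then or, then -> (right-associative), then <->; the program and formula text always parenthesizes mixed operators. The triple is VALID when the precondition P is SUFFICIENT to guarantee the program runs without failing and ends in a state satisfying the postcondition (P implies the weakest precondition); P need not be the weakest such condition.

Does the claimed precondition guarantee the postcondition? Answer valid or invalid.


Working backward. After the program, the postcondition acc <= 5 or 2*acc + 2*acc + 9 = 9 must hold; in canonical form it is acc <= 5 or 4*acc = 0.
Before u := 2*acc + 2*v: acc <= 5 or 4*acc = 0
Then branch requires acc <= 5 or 4*acc = 0; else branch requires acc <= 5 or 4*acc = 0.
Before the if: ((3*acc + v = 2*u + 5 or v < -1) -> (acc <= 5 or 4*acc = 0)) and ((not (3*acc + v = 2*u + 5 or v < -1)) -> (acc <= 5 or 4*acc = 0))
The weakest precondition is ((3*acc + v = 2*u + 5 or v < -1) -> (acc <= 5 or 4*acc = 0)) and ((not (3*acc + v = 2*u + 5 or v < -1)) -> (acc <= 5 or 4*acc = 0)).
Check whether ((3*acc + v = 2*u + 5 or v < -1) -> (acc <= 5 or 4*acc = 0)) and ((not (3*acc + v = 2*u + 5 or v < -1)) -> (acc <= 7 or 4*acc = 0)) implies it.
Countermodel: at the initial state acc = 7, u = 8, v = -1, the precondition holds but the weakest precondition fails.
Answer: invalid


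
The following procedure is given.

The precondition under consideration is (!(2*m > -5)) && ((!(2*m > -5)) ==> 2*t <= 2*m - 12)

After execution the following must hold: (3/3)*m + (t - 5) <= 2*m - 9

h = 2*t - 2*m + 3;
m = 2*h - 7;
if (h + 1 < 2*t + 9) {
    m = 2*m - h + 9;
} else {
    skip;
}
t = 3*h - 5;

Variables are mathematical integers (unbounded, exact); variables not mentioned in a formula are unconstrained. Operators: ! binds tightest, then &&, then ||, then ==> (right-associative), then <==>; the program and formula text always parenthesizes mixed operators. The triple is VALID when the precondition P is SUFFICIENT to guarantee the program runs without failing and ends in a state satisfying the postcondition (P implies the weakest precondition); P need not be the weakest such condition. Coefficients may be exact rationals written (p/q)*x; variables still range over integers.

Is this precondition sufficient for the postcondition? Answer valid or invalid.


Working backward. After the program, the postcondition (3/3)*m + (t - 5) <= 2*m - 9 must hold; in canonical form it is t <= m - 4.
Before t := 3*h - 5: 3*h <= m + 1
Then branch requires 4*h <= 2*m + 10; else branch requires 3*h <= m + 1.
Before the if: (h < 2*t + 8 ==> 4*h <= 2*m + 10) && ((!(h < 2*t + 8)) ==> 3*h <= m + 1)
Before m := 2*h - 7: (!(h < 2*t + 8)) && ((!(h < 2*t + 8)) ==> h <= -6)
Before h := 2*t - 2*m + 3: (!(2*m > -5)) && ((!(2*m > -5)) ==> 2*t <= 2*m - 9)
The weakest precondition is (!(2*m > -5)) && ((!(2*m > -5)) ==> 2*t <= 2*m - 9).
Check whether (!(2*m > -5)) && ((!(2*m > -5)) ==> 2*t <= 2*m - 12) implies it.
Every state satisfying the precondition satisfies the weakest precondition: the implication holds.
Answer: valid


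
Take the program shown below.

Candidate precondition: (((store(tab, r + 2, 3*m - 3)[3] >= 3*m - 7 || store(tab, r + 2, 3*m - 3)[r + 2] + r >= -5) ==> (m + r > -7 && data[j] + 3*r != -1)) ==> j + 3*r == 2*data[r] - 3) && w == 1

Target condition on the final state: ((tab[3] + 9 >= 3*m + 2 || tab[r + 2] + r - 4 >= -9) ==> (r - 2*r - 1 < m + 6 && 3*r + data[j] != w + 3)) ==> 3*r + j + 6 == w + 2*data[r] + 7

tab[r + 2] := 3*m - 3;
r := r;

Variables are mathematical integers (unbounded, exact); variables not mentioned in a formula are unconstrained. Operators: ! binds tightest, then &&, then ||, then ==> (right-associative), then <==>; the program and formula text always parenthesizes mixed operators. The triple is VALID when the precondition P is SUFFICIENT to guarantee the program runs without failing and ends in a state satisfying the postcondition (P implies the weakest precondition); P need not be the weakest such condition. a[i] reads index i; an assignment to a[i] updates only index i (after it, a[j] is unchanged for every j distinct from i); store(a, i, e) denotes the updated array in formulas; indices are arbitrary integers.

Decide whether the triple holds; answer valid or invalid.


Working backward. After the program, the postcondition ((tab[3] + 9 >= 3*m + 2 || tab[r + 2] + r - 4 >= -9) ==> (r - 2*r - 1 < m + 6 && 3*r + data[j] != w + 3)) ==> 3*r + j + 6 == w + 2*data[r] + 7 must hold; in canonical form it is ((tab[3] >= 3*m - 7 || tab[r + 2] + r >= -5) ==> (m + r > -7 && data[j] + 3*r != w + 3)) ==> j + 3*r == 2*data[r] + w + 1.
Before r := r: ((tab[3] >= 3*m - 7 || tab[r + 2] + r >= -5) ==> (m + r > -7 && data[j] + 3*r != w + 3)) ==> j + 3*r == 2*data[r] + w + 1
Before tab[r + 2] := 3*m - 3: ((store(tab, r + 2, 3*m - 3)[3] >= 3*m - 7 || store(tab, r + 2, 3*m - 3)[r + 2] + r >= -5) ==> (m + r > -7 && data[j] + 3*r != w + 3)) ==> j + 3*r == 2*data[r] + w + 1
The weakest precondition is ((store(tab, r + 2, 3*m - 3)[3] >= 3*m - 7 || store(tab, r + 2, 3*m - 3)[r + 2] + r >= -5) ==> (m + r > -7 && data[j] + 3*r != w + 3)) ==> j + 3*r == 2*data[r] + w + 1.
Check whether (((store(tab, r + 2, 3*m - 3)[3] >= 3*m - 7 || store(tab, r + 2, 3*m - 3)[r + 2] + r >= -5) ==> (m + r > -7 && data[j] + 3*r != -1)) ==> j + 3*r == 2*data[r] - 3) && w == 1 implies it.
Countermodel: at the initial state data = {[-1] = -3, [0] = 2, [1] = 5, [3] = 5, elsewhere 5}, j = 0, m = 30152, r = -1, tab = {[-1] = 11, [0] = 11, [1] = 11, [3] = 11, elsewhere 11}, w = 1, the precondition holds but the weakest precondition fails.
Answer: invalid


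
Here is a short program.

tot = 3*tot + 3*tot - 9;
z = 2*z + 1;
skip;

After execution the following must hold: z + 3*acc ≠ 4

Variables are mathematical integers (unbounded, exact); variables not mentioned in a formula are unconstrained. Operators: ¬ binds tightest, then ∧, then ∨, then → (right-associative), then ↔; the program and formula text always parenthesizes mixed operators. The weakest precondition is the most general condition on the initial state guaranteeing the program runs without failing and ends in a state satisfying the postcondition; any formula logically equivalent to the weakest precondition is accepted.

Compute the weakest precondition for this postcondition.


Working backward. After the program, the postcondition z + 3*acc ≠ 4 must hold; in canonical form it is 3*acc + z ≠ 4.
Before skip: 3*acc + z ≠ 4
Before z := 2*z + 1: 3*acc + 2*z ≠ 3
Before tot := 3*tot + 3*tot - 9: 3*acc + 2*z ≠ 3
Answer: WP = 3*acc + 2*z ≠ 3


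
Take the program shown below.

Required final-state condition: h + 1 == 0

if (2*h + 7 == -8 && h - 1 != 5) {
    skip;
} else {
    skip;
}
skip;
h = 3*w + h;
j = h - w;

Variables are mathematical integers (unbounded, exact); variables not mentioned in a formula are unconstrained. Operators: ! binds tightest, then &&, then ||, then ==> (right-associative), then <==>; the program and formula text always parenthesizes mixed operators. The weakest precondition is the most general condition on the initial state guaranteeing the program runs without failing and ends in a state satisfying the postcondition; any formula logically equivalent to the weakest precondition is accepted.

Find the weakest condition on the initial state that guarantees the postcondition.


Working backward. After the program, the postcondition h + 1 == 0 must hold; in canonical form it is h == -1.
Before j := h - w: h == -1
Before h := 3*w + h: h + 3*w == -1
Before skip: h + 3*w == -1
Then branch requires h + 3*w == -1; else branch requires h + 3*w == -1.
Before the if: ((2*h == -15 && h != 6) ==> h + 3*w == -1) && ((!(2*h == -15 && h != 6)) ==> h + 3*w == -1)
Answer: WP = ((2*h == -15 && h != 6) ==> h + 3*w == -1) && ((!(2*h == -15 && h != 6)) ==> h + 3*w == -1)


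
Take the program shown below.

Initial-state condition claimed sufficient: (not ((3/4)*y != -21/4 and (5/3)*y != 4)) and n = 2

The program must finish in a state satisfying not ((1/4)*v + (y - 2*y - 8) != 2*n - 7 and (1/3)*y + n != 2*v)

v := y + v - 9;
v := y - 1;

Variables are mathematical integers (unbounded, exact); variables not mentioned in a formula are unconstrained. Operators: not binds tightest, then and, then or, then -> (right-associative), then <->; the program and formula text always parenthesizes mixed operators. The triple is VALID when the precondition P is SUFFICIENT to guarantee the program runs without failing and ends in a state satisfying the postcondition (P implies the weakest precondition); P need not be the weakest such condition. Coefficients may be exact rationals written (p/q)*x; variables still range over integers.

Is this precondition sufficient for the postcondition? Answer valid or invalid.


Working backward. After the program, the postcondition not ((1/4)*v + (y - 2*y - 8) != 2*n - 7 and (1/3)*y + n != 2*v) must hold; in canonical form it is not ((1/4)*v != 2*n + y + 1 and n + (1/3)*y != 2*v).
Before v := y - 1: not (2*n + (3/4)*y != -5/4 and n != (5/3)*y - 2)
Before v := y + v - 9: not (2*n + (3/4)*y != -5/4 and n != (5/3)*y - 2)
The weakest precondition is not (2*n + (3/4)*y != -5/4 and n != (5/3)*y - 2).
Check whether (not ((3/4)*y != -21/4 and (5/3)*y != 4)) and n = 2 implies it.
Every state satisfying the precondition satisfies the weakest precondition: the implication holds.
Answer: valid


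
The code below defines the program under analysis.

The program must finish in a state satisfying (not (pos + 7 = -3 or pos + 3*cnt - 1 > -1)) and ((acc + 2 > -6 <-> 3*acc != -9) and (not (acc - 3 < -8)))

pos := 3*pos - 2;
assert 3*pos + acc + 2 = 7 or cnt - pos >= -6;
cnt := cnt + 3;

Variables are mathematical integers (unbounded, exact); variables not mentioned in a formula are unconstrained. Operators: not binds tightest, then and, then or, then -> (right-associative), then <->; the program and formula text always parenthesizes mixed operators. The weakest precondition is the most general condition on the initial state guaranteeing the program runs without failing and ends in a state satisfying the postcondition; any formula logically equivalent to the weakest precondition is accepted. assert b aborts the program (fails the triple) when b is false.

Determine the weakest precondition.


Working backward. After the program, the postcondition (not (pos + 7 = -3 or pos + 3*cnt - 1 > -1)) and ((acc + 2 > -6 <-> 3*acc != -9) and (not (acc - 3 < -8))) must hold; in canonical form it is (not (pos = -10 or 3*cnt + pos > 0)) and (acc > -8 <-> 3*acc != -9) and (not (acc < -5)).
Before cnt := cnt + 3: (not (pos = -10 or 3*cnt + pos > -9)) and (acc > -8 <-> 3*acc != -9) and (not (acc < -5))
Before assert 3*pos + acc + 2 = 7 or cnt - pos >= -6: (acc + 3*pos = 5 or cnt >= pos - 6) and (not (pos = -10 or 3*cnt + pos > -9)) and (acc > -8 <-> 3*acc != -9) and (not (acc < -5))
Before pos := 3*pos - 2: (acc + 9*pos = 11 or cnt >= 3*pos - 8) and (not (3*pos = -8 or 3*cnt + 3*pos > -7)) and (acc > -8 <-> 3*acc != -9) and (not (acc < -5))
Answer: WP = (acc + 9*pos = 11 or cnt >= 3*pos - 8) and (not (3*pos = -8 or 3*cnt + 3*pos > -7)) and (acc > -8 <-> 3*acc != -9) and (not (acc < -5))


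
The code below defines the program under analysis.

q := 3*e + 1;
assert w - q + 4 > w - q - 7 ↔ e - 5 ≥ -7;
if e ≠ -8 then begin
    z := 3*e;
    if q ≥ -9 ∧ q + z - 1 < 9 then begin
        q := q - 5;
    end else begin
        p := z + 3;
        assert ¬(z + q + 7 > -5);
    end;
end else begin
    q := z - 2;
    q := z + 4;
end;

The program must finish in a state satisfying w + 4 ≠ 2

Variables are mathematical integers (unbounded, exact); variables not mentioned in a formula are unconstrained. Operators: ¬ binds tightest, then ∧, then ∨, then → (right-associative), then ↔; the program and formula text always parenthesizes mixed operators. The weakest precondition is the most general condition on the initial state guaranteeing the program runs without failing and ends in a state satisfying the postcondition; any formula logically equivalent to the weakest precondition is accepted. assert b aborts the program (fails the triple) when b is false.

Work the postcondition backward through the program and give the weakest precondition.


Working backward. After the program, the postcondition w + 4 ≠ 2 must hold; in canonical form it is w ≠ -2.
Then branch requires ((q ≥ -9 ∧ 3*e + q < 10) → w ≠ -2) ∧ ((¬(q ≥ -9 ∧ 3*e + q < 10)) → ((¬(3*e + q > -12)) ∧ w ≠ -2)); else branch requires w ≠ -2.
Before the if: (e ≠ -8 → (((q ≥ -9 ∧ 3*e + q < 10) → w ≠ -2) ∧ ((¬(q ≥ -9 ∧ 3*e + q < 10)) → ((¬(3*e + q > -12)) ∧ w ≠ -2)))) ∧ ((¬(e ≠ -8)) → w ≠ -2)
Before assert w - q + 4 > w - q - 7 ↔ e - 5 ≥ -7: e ≥ -2 ∧ (e ≠ -8 → (((q ≥ -9 ∧ 3*e + q < 10) → w ≠ -2) ∧ ((¬(q ≥ -9 ∧ 3*e + q < 10)) → ((¬(3*e + q > -12)) ∧ w ≠ -2)))) ∧ ((¬(e ≠ -8)) → w ≠ -2)
Before q := 3*e + 1: e ≥ -2 ∧ (e ≠ -8 → (((3*e ≥ -10 ∧ 6*e < 9) → w ≠ -2) ∧ ((¬(3*e ≥ -10 ∧ 6*e < 9)) → ((¬(6*e > -13)) ∧ w ≠ -2)))) ∧ ((¬(e ≠ -8)) → w ≠ -2)
Answer: WP = e ≥ -2 ∧ (e ≠ -8 → (((3*e ≥ -10 ∧ 6*e < 9) → w ≠ -2) ∧ ((¬(3*e ≥ -10 ∧ 6*e < 9)) → ((¬(6*e > -13)) ∧ w ≠ -2)))) ∧ ((¬(e ≠ -8)) → w ≠ -2)


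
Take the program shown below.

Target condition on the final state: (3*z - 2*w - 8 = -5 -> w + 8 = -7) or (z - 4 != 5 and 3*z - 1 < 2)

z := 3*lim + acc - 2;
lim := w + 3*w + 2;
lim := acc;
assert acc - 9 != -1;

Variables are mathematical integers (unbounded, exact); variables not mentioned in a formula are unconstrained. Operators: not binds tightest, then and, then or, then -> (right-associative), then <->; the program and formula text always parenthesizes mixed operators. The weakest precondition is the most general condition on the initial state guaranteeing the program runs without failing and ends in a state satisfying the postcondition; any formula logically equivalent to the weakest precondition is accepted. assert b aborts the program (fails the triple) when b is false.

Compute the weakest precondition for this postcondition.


Working backward. After the program, the postcondition (3*z - 2*w - 8 = -5 -> w + 8 = -7) or (z - 4 != 5 and 3*z - 1 < 2) must hold; in canonical form it is (3*z = 2*w + 3 -> w = -15) or (z != 9 and 3*z < 3).
Before assert acc - 9 != -1: acc != 8 and ((3*z = 2*w + 3 -> w = -15) or (z != 9 and 3*z < 3))
Before lim := acc: acc != 8 and ((3*z = 2*w + 3 -> w = -15) or (z != 9 and 3*z < 3))
Before lim := w + 3*w + 2: acc != 8 and ((3*z = 2*w + 3 -> w = -15) or (z != 9 and 3*z < 3))
Before z := 3*lim + acc - 2: acc != 8 and ((3*acc + 9*lim = 2*w + 9 -> w = -15) or (acc + 3*lim != 11 and 3*acc + 9*lim < 9))
Answer: WP = acc != 8 and ((3*acc + 9*lim = 2*w + 9 -> w = -15) or (acc + 3*lim != 11 and 3*acc + 9*lim < 9))


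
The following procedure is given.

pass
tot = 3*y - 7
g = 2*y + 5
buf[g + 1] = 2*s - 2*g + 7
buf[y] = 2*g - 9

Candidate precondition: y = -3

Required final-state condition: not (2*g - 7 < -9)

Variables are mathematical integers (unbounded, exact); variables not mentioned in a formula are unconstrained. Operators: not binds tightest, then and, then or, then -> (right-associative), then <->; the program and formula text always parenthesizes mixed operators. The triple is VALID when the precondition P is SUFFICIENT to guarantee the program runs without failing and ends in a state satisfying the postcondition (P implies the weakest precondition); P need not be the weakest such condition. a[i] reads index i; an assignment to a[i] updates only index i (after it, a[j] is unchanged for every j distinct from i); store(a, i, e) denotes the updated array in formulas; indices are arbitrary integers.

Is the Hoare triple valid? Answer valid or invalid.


Working backward. After the program, the postcondition not (2*g - 7 < -9) must hold; in canonical form it is not (2*g < -2).
Before buf[y] := 2*g - 9: not (2*g < -2)
Before buf[g + 1] := 2*s - 2*g + 7: not (2*g < -2)
Before g := 2*y + 5: not (4*y < -12)
Before tot := 3*y - 7: not (4*y < -12)
Before skip: not (4*y < -12)
The weakest precondition is not (4*y < -12).
Check whether y = -3 implies it.
Every state satisfying the precondition satisfies the weakest precondition: the implication holds.
Answer: valid


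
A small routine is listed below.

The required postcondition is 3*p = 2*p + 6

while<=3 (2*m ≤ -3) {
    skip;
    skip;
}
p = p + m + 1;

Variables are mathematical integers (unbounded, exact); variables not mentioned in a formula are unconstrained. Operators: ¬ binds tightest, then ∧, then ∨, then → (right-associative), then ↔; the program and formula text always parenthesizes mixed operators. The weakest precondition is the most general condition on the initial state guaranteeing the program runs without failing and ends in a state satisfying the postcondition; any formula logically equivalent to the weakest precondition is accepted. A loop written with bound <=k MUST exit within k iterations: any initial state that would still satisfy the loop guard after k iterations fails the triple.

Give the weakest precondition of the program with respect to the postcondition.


Working backward. After the program, the postcondition 3*p = 2*p + 6 must hold; in canonical form it is p = 6.
Before p := p + m + 1: m + p = 5
Before the loop (bound <=3), unroll the exhaustion recursion (WP_0 = exit-now case; WP_j = one more guarded iteration, up to j = 3):
  WP_0: (¬(2*m ≤ -3)) ∧ m + p = 5
  WP_1: (2*m ≤ -3 → ((¬(2*m ≤ -3)) ∧ m + p = 5)) ∧ ((¬(2*m ≤ -3)) → m + p = 5)
  WP_2: (2*m ≤ -3 → ((2*m ≤ -3 → ((¬(2*m ≤ -3)) ∧ m + p = 5)) ∧ ((¬(2*m ≤ -3)) → m + p = 5))) ∧ ((¬(2*m ≤ -3)) → m + p = 5)
  WP_3: (2*m ≤ -3 → ((2*m ≤ -3 → ((2*m ≤ -3 → ((¬(2*m ≤ -3)) ∧ m + p = 5)) ∧ ((¬(2*m ≤ -3)) → m + p = 5))) ∧ ((¬(2*m ≤ -3)) → m + p = 5))) ∧ ((¬(2*m ≤ -3)) → m + p = 5)
So before the loop: (2*m ≤ -3 → ((2*m ≤ -3 → ((2*m ≤ -3 → ((¬(2*m ≤ -3)) ∧ m + p = 5)) ∧ ((¬(2*m ≤ -3)) → m + p = 5))) ∧ ((¬(2*m ≤ -3)) → m + p = 5))) ∧ ((¬(2*m ≤ -3)) → m + p = 5)
Answer: WP = (2*m ≤ -3 → ((2*m ≤ -3 → ((2*m ≤ -3 → ((¬(2*m ≤ -3)) ∧ m + p = 5)) ∧ ((¬(2*m ≤ -3)) → m + p = 5))) ∧ ((¬(2*m ≤ -3)) → m + p = 5))) ∧ ((¬(2*m ≤ -3)) → m + p = 5)


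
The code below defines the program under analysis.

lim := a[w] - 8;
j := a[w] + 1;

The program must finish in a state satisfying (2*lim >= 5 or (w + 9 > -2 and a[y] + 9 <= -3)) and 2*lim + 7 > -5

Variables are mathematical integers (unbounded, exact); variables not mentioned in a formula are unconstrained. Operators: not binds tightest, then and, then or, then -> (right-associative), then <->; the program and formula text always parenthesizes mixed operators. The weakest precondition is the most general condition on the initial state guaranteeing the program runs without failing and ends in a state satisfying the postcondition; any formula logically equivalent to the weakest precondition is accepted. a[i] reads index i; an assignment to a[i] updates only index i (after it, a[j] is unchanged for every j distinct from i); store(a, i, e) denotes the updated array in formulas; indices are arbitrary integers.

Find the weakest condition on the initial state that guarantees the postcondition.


Working backward. After the program, the postcondition (2*lim >= 5 or (w + 9 > -2 and a[y] + 9 <= -3)) and 2*lim + 7 > -5 must hold; in canonical form it is (2*lim >= 5 or (w > -11 and a[y] <= -12)) and 2*lim > -12.
Before j := a[w] + 1: (2*lim >= 5 or (w > -11 and a[y] <= -12)) and 2*lim > -12
Before lim := a[w] - 8: (2*a[w] >= 21 or (w > -11 and a[y] <= -12)) and 2*a[w] > 4
Answer: WP = (2*a[w] >= 21 or (w > -11 and a[y] <= -12)) and 2*a[w] > 4


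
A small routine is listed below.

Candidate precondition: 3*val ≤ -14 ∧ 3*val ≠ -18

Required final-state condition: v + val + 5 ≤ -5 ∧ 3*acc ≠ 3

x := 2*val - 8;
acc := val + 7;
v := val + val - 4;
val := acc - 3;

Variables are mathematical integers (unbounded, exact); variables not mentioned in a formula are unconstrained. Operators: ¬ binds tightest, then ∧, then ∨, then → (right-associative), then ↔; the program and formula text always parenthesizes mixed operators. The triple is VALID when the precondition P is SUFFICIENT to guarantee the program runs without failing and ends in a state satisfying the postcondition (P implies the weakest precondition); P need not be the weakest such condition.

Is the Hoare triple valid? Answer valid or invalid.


Working backward. After the program, the postcondition v + val + 5 ≤ -5 ∧ 3*acc ≠ 3 must hold; in canonical form it is v + val ≤ -10 ∧ 3*acc ≠ 3.
Before val := acc - 3: acc + v ≤ -7 ∧ 3*acc ≠ 3
Before v := val + val - 4: acc + 2*val ≤ -3 ∧ 3*acc ≠ 3
Before acc := val + 7: 3*val ≤ -10 ∧ 3*val ≠ -18
Before x := 2*val - 8: 3*val ≤ -10 ∧ 3*val ≠ -18
The weakest precondition is 3*val ≤ -10 ∧ 3*val ≠ -18.
Check whether 3*val ≤ -14 ∧ 3*val ≠ -18 implies it.
Every state satisfying the precondition satisfies the weakest precondition: the implication holds.
Answer: valid


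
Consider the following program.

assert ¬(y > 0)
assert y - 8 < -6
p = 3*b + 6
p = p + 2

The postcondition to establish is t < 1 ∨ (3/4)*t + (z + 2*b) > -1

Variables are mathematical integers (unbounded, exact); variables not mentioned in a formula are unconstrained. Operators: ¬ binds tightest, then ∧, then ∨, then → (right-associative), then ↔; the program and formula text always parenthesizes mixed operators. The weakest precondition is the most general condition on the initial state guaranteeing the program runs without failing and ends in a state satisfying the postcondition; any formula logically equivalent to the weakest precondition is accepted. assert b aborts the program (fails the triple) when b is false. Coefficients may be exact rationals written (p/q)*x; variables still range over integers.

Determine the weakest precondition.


Working backward. After the program, the postcondition t < 1 ∨ (3/4)*t + (z + 2*b) > -1 must hold; in canonical form it is t < 1 ∨ 2*b + (3/4)*t + z > -1.
Before p := p + 2: t < 1 ∨ 2*b + (3/4)*t + z > -1
Before p := 3*b + 6: t < 1 ∨ 2*b + (3/4)*t + z > -1
Before assert y - 8 < -6: y < 2 ∧ (t < 1 ∨ 2*b + (3/4)*t + z > -1)
Before assert ¬(y > 0): (¬(y > 0)) ∧ y < 2 ∧ (t < 1 ∨ 2*b + (3/4)*t + z > -1)
Answer: WP = (¬(y > 0)) ∧ y < 2 ∧ (t < 1 ∨ 2*b + (3/4)*t + z > -1)


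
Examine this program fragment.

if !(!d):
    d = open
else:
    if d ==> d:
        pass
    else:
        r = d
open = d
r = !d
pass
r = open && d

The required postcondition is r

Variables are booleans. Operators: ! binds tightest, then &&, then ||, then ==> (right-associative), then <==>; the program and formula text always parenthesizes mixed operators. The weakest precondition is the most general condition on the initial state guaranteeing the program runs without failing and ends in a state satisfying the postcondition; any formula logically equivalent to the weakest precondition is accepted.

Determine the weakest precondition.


Working backward. After the program, r must hold.
Before r := open && d: open && d
Before skip: open && d
Before r := !d: open && d
Before open := d: d
Then branch requires open; else branch requires d.
Before the if: (d ==> open) && ((!d) ==> d)
Answer: WP = (d ==> open) && ((!d) ==> d)


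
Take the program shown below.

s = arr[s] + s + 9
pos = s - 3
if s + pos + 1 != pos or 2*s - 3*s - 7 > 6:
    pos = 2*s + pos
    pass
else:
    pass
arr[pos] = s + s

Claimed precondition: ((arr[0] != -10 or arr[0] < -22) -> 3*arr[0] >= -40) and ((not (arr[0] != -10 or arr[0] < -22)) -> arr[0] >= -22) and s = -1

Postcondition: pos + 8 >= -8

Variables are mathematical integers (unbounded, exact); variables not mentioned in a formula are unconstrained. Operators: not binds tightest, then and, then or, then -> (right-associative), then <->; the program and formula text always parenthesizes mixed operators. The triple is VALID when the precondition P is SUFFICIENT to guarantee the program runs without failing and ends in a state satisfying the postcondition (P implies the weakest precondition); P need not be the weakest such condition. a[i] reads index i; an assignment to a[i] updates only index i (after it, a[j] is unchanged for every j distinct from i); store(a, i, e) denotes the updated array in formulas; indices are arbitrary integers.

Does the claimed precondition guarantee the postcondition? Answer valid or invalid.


Working backward. After the program, the postcondition pos + 8 >= -8 must hold; in canonical form it is pos >= -16.
Before arr[pos] := s + s: pos >= -16
Then branch requires pos + 2*s >= -16; else branch requires pos >= -16.
Before the if: ((s != -1 or s < -13) -> pos + 2*s >= -16) and ((not (s != -1 or s < -13)) -> pos >= -16)
Before pos := s - 3: ((s != -1 or s < -13) -> 3*s >= -13) and ((not (s != -1 or s < -13)) -> s >= -13)
Before s := arr[s] + s + 9: ((arr[s] + s != -10 or arr[s] + s < -22) -> 3*arr[s] + 3*s >= -40) and ((not (arr[s] + s != -10 or arr[s] + s < -22)) -> arr[s] + s >= -22)
The weakest precondition is ((arr[s] + s != -10 or arr[s] + s < -22) -> 3*arr[s] + 3*s >= -40) and ((not (arr[s] + s != -10 or arr[s] + s < -22)) -> arr[s] + s >= -22).
Check whether ((arr[0] != -10 or arr[0] < -22) -> 3*arr[0] >= -40) and ((not (arr[0] != -10 or arr[0] < -22)) -> arr[0] >= -22) and s = -1 implies it.
Countermodel: at the initial state arr = {[-1] = -13, [0] = 7040, elsewhere -13}, s = -1, the precondition holds but the weakest precondition fails.
Answer: invalid


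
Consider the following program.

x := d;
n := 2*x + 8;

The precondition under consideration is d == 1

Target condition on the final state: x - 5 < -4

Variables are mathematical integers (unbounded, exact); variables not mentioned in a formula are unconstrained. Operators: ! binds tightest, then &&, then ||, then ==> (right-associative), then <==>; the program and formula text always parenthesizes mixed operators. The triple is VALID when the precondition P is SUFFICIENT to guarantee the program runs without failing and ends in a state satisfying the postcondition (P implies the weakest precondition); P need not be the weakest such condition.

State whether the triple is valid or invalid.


Working backward. After the program, the postcondition x - 5 < -4 must hold; in canonical form it is x < 1.
Before n := 2*x + 8: x < 1
Before x := d: d < 1
The weakest precondition is d < 1.
Check whether d == 1 implies it.
Countermodel: at the initial state d = 1, the precondition holds but the weakest precondition fails.
Answer: invalid


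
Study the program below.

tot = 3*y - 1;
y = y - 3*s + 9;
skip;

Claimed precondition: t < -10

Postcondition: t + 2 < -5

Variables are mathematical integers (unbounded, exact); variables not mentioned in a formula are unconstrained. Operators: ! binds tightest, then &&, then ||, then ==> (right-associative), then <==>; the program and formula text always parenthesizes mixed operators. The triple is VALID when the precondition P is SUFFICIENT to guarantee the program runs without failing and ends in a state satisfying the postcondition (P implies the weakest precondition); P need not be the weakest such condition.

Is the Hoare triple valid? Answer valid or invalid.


Working backward. After the program, the postcondition t + 2 < -5 must hold; in canonical form it is t < -7.
Before skip: t < -7
Before y := y - 3*s + 9: t < -7
Before tot := 3*y - 1: t < -7
The weakest precondition is t < -7.
Check whether t < -10 implies it.
Every state satisfying the precondition satisfies the weakest precondition: the implication holds.
Answer: valid


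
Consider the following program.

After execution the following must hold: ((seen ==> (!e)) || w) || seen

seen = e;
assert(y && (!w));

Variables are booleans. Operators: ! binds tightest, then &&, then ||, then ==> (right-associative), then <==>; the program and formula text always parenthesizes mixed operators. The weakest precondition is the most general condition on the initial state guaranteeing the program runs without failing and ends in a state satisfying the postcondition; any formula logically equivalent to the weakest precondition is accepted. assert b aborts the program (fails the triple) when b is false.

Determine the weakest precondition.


Working backward. After the program, the postcondition ((seen ==> (!e)) || w) || seen must hold; in canonical form it is (seen ==> (!e)) || w || seen.
Before assert y && (!w): y && (!w) && ((seen ==> (!e)) || w || seen)
Before seen := e: y && (!w) && ((e ==> (!e)) || w || e)
Answer: WP = y && (!w) && ((e ==> (!e)) || w || e)
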